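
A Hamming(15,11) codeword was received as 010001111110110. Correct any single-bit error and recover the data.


Syndrome = 0: no error detected

Data: 00111110110 (no errors)


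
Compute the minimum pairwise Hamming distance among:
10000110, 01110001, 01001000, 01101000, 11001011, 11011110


Comparing all pairs, minimum distance: 1
Can detect 0 errors, correct 0 errors

1


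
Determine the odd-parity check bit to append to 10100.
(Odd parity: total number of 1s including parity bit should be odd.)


Number of 1s in data: 2
Parity bit: 1

1


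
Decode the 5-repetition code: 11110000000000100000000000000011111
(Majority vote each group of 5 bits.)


Groups: 11110, 00000, 00001, 00000, 00000, 00000, 11111
Majority votes: 1000001

1000001


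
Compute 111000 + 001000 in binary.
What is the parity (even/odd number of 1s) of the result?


111000 = 56
001000 = 8
Sum = 64 = 1000000
1s count = 1

odd parity (1 ones in 1000000)


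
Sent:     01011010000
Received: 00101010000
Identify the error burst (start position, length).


XOR: 01110000000

Burst at position 1, length 3


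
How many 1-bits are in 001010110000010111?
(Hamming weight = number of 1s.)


Counting 1s in 001010110000010111

8


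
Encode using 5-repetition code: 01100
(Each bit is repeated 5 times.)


Each bit -> 5 copies

0000011111111110000000000


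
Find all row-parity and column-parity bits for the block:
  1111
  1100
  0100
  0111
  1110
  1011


Row parities: 001111
Column parities: 0101

Row P: 001111, Col P: 0101, Corner: 0


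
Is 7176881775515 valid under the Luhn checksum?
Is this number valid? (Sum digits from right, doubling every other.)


Luhn sum = 60
60 mod 10 = 0

Valid (Luhn sum mod 10 = 0)


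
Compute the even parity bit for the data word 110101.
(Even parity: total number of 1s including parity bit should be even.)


Number of 1s in data: 4
Parity bit: 0

0


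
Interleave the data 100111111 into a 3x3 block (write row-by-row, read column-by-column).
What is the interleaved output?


Matrix:
  100
  111
  111
Read columns: 111011011

111011011


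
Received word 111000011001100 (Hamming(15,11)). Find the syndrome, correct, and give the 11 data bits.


Syndrome = 0: no error detected

Data: 10001001100 (no errors)


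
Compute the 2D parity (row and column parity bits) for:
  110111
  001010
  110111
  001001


Row parities: 1010
Column parities: 000011

Row P: 1010, Col P: 000011, Corner: 0


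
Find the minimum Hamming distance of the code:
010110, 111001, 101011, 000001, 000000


Comparing all pairs, minimum distance: 1
Can detect 0 errors, correct 0 errors

1


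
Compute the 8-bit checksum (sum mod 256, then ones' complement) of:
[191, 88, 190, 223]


Sum = 692 mod 256 = 180
Complement = 75

75


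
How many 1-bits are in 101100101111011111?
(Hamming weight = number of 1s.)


Counting 1s in 101100101111011111

13


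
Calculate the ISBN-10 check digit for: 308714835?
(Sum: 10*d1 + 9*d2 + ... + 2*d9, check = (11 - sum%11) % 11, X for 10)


Weighted sum: 220
220 mod 11 = 0

Check digit: 0


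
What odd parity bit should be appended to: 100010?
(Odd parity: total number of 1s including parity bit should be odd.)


Number of 1s in data: 2
Parity bit: 1

1


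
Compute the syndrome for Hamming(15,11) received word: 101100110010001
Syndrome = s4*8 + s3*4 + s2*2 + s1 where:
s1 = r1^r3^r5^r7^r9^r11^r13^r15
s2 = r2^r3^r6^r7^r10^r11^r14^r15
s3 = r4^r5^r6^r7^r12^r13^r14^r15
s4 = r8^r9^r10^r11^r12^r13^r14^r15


s1=1, s2=0, s3=1, s4=1

Syndrome = 13 (error at position 13)


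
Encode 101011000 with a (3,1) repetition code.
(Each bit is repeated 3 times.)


Each bit -> 3 copies

111000111000111111000000000


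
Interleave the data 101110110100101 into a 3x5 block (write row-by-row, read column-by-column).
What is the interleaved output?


Matrix:
  10111
  01101
  00101
Read columns: 100010111100111

100010111100111


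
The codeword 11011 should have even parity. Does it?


Number of 1s: 4

Yes, parity is correct (4 ones)


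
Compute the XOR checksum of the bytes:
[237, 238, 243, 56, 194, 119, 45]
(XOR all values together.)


XOR chain: 237 ^ 238 ^ 243 ^ 56 ^ 194 ^ 119 ^ 45 = 80

80


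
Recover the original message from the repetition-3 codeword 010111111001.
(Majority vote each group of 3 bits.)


Groups: 010, 111, 111, 001
Majority votes: 0110

0110


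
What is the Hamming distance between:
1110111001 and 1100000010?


XOR: 0010111011
Count of 1s: 6

6


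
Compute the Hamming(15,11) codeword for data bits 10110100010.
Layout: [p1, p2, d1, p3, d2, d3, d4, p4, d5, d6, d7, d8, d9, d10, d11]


Parity bits: p1=0, p2=1, p3=1, p4=0

011101100100010


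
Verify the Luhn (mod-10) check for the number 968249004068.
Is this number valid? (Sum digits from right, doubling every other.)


Luhn sum = 60
60 mod 10 = 0

Valid (Luhn sum mod 10 = 0)


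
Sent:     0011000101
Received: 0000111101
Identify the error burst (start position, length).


XOR: 0011111000

Burst at position 2, length 5


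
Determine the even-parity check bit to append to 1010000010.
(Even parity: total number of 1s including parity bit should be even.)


Number of 1s in data: 3
Parity bit: 1

1


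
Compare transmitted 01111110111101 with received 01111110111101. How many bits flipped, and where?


XOR: 00000000000000

0 errors (received matches sent)


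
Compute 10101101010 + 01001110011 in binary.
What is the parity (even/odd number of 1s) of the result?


10101101010 = 1386
01001110011 = 627
Sum = 2013 = 11111011101
1s count = 9

odd parity (9 ones in 11111011101)


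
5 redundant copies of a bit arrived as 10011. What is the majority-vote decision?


Ones: 3 out of 5
Threshold: 3

1 (3/5 voted 1)


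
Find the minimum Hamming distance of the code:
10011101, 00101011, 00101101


Comparing all pairs, minimum distance: 2
Can detect 1 errors, correct 0 errors

2


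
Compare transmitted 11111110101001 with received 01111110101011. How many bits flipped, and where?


XOR: 10000000000010

2 error(s) at position(s): 0, 12


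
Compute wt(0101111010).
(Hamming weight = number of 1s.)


Counting 1s in 0101111010

6


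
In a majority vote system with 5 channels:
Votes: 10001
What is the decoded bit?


Ones: 2 out of 5
Threshold: 3

0 (2/5 voted 1)


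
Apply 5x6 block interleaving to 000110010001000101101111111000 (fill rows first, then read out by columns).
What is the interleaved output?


Matrix:
  000110
  010001
  000101
  101111
  111000
Read columns: 000110100100011101101001001110

000110100100011101101001001110


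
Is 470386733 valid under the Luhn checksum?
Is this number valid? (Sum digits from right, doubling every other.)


Luhn sum = 42
42 mod 10 = 2

Invalid (Luhn sum mod 10 = 2)


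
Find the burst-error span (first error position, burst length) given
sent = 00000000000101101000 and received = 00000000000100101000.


XOR: 00000000000001000000

Burst at position 13, length 1


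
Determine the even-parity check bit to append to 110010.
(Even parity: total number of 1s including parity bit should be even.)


Number of 1s in data: 3
Parity bit: 1

1


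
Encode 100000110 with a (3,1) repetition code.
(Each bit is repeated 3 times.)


Each bit -> 3 copies

111000000000000000111111000


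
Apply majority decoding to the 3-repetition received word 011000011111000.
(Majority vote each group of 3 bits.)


Groups: 011, 000, 011, 111, 000
Majority votes: 10110

10110


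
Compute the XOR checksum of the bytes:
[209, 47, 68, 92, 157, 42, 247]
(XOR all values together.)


XOR chain: 209 ^ 47 ^ 68 ^ 92 ^ 157 ^ 42 ^ 247 = 166

166


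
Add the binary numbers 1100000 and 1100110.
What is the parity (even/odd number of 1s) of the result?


1100000 = 96
1100110 = 102
Sum = 198 = 11000110
1s count = 4

even parity (4 ones in 11000110)


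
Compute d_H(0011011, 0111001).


XOR: 0100010
Count of 1s: 2

2


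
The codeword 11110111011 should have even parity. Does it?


Number of 1s: 9

No, parity error (9 ones)


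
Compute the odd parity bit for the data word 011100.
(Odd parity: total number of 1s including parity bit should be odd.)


Number of 1s in data: 3
Parity bit: 0

0


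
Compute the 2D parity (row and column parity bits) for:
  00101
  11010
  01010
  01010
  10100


Row parities: 01000
Column parities: 01011

Row P: 01000, Col P: 01011, Corner: 1


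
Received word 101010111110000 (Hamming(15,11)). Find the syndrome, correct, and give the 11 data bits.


Syndrome = 0: no error detected

Data: 11011110000 (no errors)


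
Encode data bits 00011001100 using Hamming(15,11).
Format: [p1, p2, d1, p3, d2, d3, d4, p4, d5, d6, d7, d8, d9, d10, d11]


Parity bits: p1=1, p2=1, p3=1, p4=1

110100111001100


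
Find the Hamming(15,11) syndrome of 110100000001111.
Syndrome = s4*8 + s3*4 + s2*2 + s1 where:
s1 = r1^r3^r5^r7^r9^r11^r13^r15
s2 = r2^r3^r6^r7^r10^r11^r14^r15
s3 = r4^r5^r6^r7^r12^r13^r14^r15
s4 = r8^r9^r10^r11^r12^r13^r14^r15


s1=1, s2=1, s3=1, s4=0

Syndrome = 7 (error at position 7)


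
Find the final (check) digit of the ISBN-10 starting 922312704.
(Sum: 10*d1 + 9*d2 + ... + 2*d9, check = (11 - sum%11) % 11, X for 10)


Weighted sum: 197
197 mod 11 = 10

Check digit: 1


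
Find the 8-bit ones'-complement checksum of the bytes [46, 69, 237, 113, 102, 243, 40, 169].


Sum = 1019 mod 256 = 251
Complement = 4

4


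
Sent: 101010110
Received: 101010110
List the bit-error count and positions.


XOR: 000000000

0 errors (received matches sent)


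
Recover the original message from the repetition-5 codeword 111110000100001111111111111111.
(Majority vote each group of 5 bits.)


Groups: 11111, 00001, 00001, 11111, 11111, 11111
Majority votes: 100111

100111


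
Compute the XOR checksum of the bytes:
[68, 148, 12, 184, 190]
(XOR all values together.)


XOR chain: 68 ^ 148 ^ 12 ^ 184 ^ 190 = 218

218


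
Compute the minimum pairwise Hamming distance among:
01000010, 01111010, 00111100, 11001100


Comparing all pairs, minimum distance: 3
Can detect 2 errors, correct 1 errors

3


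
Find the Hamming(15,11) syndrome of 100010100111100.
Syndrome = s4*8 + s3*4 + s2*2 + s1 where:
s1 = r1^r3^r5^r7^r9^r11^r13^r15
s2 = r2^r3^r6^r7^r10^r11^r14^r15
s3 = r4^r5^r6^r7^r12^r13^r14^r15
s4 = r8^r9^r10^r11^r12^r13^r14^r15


s1=1, s2=1, s3=0, s4=0

Syndrome = 3 (error at position 3)


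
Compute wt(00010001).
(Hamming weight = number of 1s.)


Counting 1s in 00010001

2


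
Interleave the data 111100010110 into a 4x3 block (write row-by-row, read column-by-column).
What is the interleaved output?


Matrix:
  111
  100
  010
  110
Read columns: 110110111000

110110111000


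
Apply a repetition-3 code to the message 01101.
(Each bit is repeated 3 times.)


Each bit -> 3 copies

000111111000111


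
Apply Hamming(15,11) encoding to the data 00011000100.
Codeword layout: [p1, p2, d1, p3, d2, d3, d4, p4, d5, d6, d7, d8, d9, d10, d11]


Parity bits: p1=1, p2=1, p3=0, p4=0

110000101000100


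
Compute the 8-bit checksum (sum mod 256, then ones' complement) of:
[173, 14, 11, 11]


Sum = 209 mod 256 = 209
Complement = 46

46


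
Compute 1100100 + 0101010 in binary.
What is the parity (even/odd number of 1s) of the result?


1100100 = 100
0101010 = 42
Sum = 142 = 10001110
1s count = 4

even parity (4 ones in 10001110)


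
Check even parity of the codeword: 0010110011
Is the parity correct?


Number of 1s: 5

No, parity error (5 ones)


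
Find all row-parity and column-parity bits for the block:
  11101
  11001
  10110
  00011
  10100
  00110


Row parities: 011000
Column parities: 00011

Row P: 011000, Col P: 00011, Corner: 0


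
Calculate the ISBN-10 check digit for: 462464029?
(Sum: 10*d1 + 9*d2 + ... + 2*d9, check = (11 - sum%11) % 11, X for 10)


Weighted sum: 218
218 mod 11 = 9

Check digit: 2


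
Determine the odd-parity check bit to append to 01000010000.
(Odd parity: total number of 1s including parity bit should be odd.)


Number of 1s in data: 2
Parity bit: 1

1


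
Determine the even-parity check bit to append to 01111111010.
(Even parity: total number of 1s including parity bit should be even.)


Number of 1s in data: 8
Parity bit: 0

0


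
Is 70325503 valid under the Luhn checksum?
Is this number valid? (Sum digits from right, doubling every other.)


Luhn sum = 22
22 mod 10 = 2

Invalid (Luhn sum mod 10 = 2)


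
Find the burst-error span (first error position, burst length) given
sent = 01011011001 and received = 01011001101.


XOR: 00000010100

Burst at position 6, length 3


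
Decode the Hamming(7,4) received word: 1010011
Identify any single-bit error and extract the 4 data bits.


Syndrome = 3: error at position 3

Data: 0011 (corrected bit 3)


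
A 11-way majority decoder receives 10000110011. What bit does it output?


Ones: 5 out of 11
Threshold: 6

0 (5/11 voted 1)


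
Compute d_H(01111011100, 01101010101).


XOR: 00010001001
Count of 1s: 3

3


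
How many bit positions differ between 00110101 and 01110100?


XOR: 01000001
Count of 1s: 2

2


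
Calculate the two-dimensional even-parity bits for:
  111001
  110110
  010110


Row parities: 001
Column parities: 011001

Row P: 001, Col P: 011001, Corner: 1


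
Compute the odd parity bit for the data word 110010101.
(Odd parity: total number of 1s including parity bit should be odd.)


Number of 1s in data: 5
Parity bit: 0

0


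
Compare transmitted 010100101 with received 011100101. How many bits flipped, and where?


XOR: 001000000

1 error(s) at position(s): 2


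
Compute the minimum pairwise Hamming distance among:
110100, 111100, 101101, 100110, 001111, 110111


Comparing all pairs, minimum distance: 1
Can detect 0 errors, correct 0 errors

1


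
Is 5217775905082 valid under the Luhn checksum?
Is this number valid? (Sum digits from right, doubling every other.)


Luhn sum = 51
51 mod 10 = 1

Invalid (Luhn sum mod 10 = 1)


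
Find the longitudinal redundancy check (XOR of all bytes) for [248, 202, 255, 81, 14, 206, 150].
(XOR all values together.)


XOR chain: 248 ^ 202 ^ 255 ^ 81 ^ 14 ^ 206 ^ 150 = 202

202


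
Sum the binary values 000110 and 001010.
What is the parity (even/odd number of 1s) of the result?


000110 = 6
001010 = 10
Sum = 16 = 10000
1s count = 1

odd parity (1 ones in 10000)


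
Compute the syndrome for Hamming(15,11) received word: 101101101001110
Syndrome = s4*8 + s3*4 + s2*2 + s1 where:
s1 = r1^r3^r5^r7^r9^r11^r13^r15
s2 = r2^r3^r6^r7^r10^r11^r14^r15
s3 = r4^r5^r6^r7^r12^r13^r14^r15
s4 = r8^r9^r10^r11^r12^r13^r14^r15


s1=1, s2=0, s3=0, s4=0

Syndrome = 1 (error at position 1)


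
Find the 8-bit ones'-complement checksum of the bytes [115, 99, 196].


Sum = 410 mod 256 = 154
Complement = 101

101


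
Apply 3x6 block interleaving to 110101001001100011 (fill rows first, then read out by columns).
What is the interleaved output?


Matrix:
  110101
  001001
  100011
Read columns: 101100010100001111

101100010100001111


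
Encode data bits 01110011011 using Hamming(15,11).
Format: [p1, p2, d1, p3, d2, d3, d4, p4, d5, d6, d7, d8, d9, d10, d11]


Parity bits: p1=0, p2=1, p3=0, p4=0

010011100011011


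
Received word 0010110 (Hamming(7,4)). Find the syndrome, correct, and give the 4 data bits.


Syndrome = 0: no error detected

Data: 1110 (no errors)


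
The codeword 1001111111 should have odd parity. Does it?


Number of 1s: 8

No, parity error (8 ones)


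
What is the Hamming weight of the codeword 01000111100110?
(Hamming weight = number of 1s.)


Counting 1s in 01000111100110

7


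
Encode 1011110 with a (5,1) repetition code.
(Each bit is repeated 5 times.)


Each bit -> 5 copies

11111000001111111111111111111100000


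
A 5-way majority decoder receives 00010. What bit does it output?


Ones: 1 out of 5
Threshold: 3

0 (1/5 voted 1)


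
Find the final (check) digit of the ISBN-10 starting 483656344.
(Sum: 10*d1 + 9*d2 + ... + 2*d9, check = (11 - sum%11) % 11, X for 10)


Weighted sum: 270
270 mod 11 = 6

Check digit: 5


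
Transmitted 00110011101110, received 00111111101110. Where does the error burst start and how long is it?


XOR: 00001100000000

Burst at position 4, length 2


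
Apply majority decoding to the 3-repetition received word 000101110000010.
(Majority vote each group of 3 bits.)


Groups: 000, 101, 110, 000, 010
Majority votes: 01100

01100


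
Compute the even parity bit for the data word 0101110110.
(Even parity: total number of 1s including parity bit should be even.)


Number of 1s in data: 6
Parity bit: 0

0


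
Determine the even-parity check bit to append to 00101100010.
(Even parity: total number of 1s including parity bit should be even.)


Number of 1s in data: 4
Parity bit: 0

0


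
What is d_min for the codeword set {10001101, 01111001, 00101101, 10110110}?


Comparing all pairs, minimum distance: 2
Can detect 1 errors, correct 0 errors

2


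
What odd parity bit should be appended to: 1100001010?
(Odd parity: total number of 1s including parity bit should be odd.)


Number of 1s in data: 4
Parity bit: 1

1


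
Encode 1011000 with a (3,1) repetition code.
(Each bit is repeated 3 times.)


Each bit -> 3 copies

111000111111000000000


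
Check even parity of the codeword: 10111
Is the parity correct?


Number of 1s: 4

Yes, parity is correct (4 ones)


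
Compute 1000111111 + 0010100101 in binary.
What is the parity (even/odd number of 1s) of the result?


1000111111 = 575
0010100101 = 165
Sum = 740 = 1011100100
1s count = 5

odd parity (5 ones in 1011100100)


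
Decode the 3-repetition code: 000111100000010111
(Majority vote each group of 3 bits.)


Groups: 000, 111, 100, 000, 010, 111
Majority votes: 010001

010001


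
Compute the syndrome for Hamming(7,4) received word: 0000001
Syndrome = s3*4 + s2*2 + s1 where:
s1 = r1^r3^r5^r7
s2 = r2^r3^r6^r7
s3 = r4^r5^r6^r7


s1=1, s2=1, s3=1

Syndrome = 7 (error at position 7)


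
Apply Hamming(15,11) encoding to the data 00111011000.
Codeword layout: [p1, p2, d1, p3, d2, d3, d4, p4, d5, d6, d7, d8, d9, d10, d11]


Parity bits: p1=1, p2=1, p3=1, p4=1

110101111011000


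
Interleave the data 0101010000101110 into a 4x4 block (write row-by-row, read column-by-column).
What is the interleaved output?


Matrix:
  0101
  0100
  0010
  1110
Read columns: 0001110100111000

0001110100111000


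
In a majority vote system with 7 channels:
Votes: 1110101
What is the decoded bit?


Ones: 5 out of 7
Threshold: 4

1 (5/7 voted 1)


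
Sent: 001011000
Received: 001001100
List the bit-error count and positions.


XOR: 000010100

2 error(s) at position(s): 4, 6


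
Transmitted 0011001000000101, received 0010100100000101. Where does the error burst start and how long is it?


XOR: 0001101100000000

Burst at position 3, length 5


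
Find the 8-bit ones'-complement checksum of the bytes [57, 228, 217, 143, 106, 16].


Sum = 767 mod 256 = 255
Complement = 0

0


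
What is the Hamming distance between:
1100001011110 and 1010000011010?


XOR: 0110001000100
Count of 1s: 4

4


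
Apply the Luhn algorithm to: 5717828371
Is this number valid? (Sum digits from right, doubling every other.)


Luhn sum = 42
42 mod 10 = 2

Invalid (Luhn sum mod 10 = 2)


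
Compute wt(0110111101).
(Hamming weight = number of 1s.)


Counting 1s in 0110111101

7


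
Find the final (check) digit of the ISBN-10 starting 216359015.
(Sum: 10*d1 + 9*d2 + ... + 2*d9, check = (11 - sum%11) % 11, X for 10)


Weighted sum: 186
186 mod 11 = 10

Check digit: 1


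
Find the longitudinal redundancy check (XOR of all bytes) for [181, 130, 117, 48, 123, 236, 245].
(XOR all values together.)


XOR chain: 181 ^ 130 ^ 117 ^ 48 ^ 123 ^ 236 ^ 245 = 16

16


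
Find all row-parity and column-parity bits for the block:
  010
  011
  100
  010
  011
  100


Row parities: 101101
Column parities: 000

Row P: 101101, Col P: 000, Corner: 0


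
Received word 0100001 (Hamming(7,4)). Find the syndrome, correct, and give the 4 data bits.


Syndrome = 5: error at position 5

Data: 0101 (corrected bit 5)


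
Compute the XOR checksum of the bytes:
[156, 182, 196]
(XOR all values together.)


XOR chain: 156 ^ 182 ^ 196 = 238

238


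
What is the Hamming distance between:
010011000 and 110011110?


XOR: 100000110
Count of 1s: 3

3


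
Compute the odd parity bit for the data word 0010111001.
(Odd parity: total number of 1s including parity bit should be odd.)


Number of 1s in data: 5
Parity bit: 0

0


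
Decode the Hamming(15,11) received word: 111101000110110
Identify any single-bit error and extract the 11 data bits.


Syndrome = 0: no error detected

Data: 10100110110 (no errors)


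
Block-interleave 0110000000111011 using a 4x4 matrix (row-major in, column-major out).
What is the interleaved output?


Matrix:
  0110
  0000
  0011
  1011
Read columns: 0001100010110011

0001100010110011


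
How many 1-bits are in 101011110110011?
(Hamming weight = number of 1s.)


Counting 1s in 101011110110011

10


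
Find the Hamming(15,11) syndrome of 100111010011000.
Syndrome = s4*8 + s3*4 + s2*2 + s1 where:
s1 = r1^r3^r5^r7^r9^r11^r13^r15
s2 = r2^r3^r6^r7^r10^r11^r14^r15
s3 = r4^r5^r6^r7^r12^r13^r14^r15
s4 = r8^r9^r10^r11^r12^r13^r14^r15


s1=1, s2=0, s3=0, s4=1

Syndrome = 9 (error at position 9)


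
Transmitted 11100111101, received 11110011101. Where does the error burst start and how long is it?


XOR: 00010100000

Burst at position 3, length 3


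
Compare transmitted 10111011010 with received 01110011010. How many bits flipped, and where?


XOR: 11001000000

3 error(s) at position(s): 0, 1, 4


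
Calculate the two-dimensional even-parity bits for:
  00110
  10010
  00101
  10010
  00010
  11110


Row parities: 000010
Column parities: 11111

Row P: 000010, Col P: 11111, Corner: 1


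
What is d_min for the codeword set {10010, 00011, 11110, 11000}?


Comparing all pairs, minimum distance: 2
Can detect 1 errors, correct 0 errors

2


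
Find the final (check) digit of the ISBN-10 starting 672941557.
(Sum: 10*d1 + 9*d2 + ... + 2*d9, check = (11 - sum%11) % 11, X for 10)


Weighted sum: 280
280 mod 11 = 5

Check digit: 6


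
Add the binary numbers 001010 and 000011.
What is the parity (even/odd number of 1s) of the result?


001010 = 10
000011 = 3
Sum = 13 = 1101
1s count = 3

odd parity (3 ones in 1101)


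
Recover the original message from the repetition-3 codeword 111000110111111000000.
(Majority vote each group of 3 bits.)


Groups: 111, 000, 110, 111, 111, 000, 000
Majority votes: 1011100

1011100


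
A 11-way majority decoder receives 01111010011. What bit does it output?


Ones: 7 out of 11
Threshold: 6

1 (7/11 voted 1)


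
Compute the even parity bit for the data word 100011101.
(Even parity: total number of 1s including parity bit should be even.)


Number of 1s in data: 5
Parity bit: 1

1


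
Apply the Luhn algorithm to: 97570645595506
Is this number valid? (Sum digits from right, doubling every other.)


Luhn sum = 65
65 mod 10 = 5

Invalid (Luhn sum mod 10 = 5)


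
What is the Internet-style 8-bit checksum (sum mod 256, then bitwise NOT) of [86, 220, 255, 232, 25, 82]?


Sum = 900 mod 256 = 132
Complement = 123

123


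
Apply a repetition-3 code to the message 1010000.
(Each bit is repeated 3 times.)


Each bit -> 3 copies

111000111000000000000


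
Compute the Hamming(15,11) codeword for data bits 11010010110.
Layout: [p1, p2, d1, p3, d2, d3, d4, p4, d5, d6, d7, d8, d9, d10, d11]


Parity bits: p1=1, p2=0, p3=0, p4=1

101010110010110


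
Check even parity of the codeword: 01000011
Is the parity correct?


Number of 1s: 3

No, parity error (3 ones)


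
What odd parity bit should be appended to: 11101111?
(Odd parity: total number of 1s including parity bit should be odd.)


Number of 1s in data: 7
Parity bit: 0

0


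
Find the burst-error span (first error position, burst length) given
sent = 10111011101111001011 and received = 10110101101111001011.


XOR: 00001110000000000000

Burst at position 4, length 3


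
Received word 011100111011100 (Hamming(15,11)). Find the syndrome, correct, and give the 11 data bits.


Syndrome = 9: error at position 9

Data: 10010011100 (corrected bit 9)


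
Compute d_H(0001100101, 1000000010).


XOR: 1001100111
Count of 1s: 6

6


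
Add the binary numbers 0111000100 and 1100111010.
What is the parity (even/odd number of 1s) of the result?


0111000100 = 452
1100111010 = 826
Sum = 1278 = 10011111110
1s count = 8

even parity (8 ones in 10011111110)


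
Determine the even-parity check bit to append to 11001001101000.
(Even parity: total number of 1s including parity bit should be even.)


Number of 1s in data: 6
Parity bit: 0

0


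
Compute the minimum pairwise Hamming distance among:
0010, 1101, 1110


Comparing all pairs, minimum distance: 2
Can detect 1 errors, correct 0 errors

2


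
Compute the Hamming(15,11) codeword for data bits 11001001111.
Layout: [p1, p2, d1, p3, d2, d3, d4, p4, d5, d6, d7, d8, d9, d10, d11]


Parity bits: p1=1, p2=1, p3=1, p4=1

111110011001111


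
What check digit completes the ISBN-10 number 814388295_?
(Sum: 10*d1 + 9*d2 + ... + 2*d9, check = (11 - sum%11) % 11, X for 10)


Weighted sum: 275
275 mod 11 = 0

Check digit: 0


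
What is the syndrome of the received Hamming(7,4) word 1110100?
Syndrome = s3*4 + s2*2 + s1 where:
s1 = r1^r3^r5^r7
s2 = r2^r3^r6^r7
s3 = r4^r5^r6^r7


s1=1, s2=0, s3=1

Syndrome = 5 (error at position 5)


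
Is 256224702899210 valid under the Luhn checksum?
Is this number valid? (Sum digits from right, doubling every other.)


Luhn sum = 61
61 mod 10 = 1

Invalid (Luhn sum mod 10 = 1)


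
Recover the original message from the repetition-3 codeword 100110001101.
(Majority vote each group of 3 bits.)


Groups: 100, 110, 001, 101
Majority votes: 0101

0101


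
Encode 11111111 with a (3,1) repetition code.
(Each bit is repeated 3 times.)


Each bit -> 3 copies

111111111111111111111111


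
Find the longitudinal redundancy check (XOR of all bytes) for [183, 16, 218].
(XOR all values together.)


XOR chain: 183 ^ 16 ^ 218 = 125

125


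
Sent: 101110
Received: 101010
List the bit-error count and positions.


XOR: 000100

1 error(s) at position(s): 3


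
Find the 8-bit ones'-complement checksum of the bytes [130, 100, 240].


Sum = 470 mod 256 = 214
Complement = 41

41


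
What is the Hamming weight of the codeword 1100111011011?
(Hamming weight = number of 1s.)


Counting 1s in 1100111011011

9


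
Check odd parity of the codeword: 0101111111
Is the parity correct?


Number of 1s: 8

No, parity error (8 ones)


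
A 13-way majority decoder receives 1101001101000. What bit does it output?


Ones: 6 out of 13
Threshold: 7

0 (6/13 voted 1)


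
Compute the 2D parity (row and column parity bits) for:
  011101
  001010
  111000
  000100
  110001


Row parities: 00111
Column parities: 011010

Row P: 00111, Col P: 011010, Corner: 1


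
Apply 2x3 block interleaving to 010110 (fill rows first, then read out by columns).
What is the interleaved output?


Matrix:
  010
  110
Read columns: 011100

011100


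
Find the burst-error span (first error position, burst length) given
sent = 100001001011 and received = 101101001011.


XOR: 001100000000

Burst at position 2, length 2


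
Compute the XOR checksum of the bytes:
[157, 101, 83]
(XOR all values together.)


XOR chain: 157 ^ 101 ^ 83 = 171

171


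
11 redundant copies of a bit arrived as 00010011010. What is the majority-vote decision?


Ones: 4 out of 11
Threshold: 6

0 (4/11 voted 1)


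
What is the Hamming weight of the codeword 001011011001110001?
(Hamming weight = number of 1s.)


Counting 1s in 001011011001110001

9


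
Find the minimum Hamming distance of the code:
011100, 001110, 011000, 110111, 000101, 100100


Comparing all pairs, minimum distance: 1
Can detect 0 errors, correct 0 errors

1


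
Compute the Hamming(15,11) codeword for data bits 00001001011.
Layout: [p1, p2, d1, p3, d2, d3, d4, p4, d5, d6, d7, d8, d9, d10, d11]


Parity bits: p1=0, p2=0, p3=1, p4=0

000100001001011


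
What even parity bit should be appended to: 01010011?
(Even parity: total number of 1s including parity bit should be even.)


Number of 1s in data: 4
Parity bit: 0

0


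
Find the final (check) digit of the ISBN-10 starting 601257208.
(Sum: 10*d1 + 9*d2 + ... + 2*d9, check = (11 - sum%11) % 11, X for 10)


Weighted sum: 171
171 mod 11 = 6

Check digit: 5


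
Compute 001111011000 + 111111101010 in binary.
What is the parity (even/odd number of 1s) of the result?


001111011000 = 984
111111101010 = 4074
Sum = 5058 = 1001111000010
1s count = 6

even parity (6 ones in 1001111000010)


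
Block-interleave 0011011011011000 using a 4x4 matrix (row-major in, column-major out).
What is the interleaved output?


Matrix:
  0011
  0110
  1101
  1000
Read columns: 0011011011001010

0011011011001010


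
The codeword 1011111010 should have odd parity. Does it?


Number of 1s: 7

Yes, parity is correct (7 ones)


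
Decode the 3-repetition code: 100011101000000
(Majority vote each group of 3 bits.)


Groups: 100, 011, 101, 000, 000
Majority votes: 01100

01100


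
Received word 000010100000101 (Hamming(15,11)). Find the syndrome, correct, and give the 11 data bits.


Syndrome = 0: no error detected

Data: 01010000101 (no errors)


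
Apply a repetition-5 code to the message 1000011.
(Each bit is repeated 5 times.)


Each bit -> 5 copies

11111000000000000000000001111111111


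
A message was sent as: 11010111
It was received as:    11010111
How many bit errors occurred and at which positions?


XOR: 00000000

0 errors (received matches sent)


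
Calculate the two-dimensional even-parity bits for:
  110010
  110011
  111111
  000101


Row parities: 1000
Column parities: 111011

Row P: 1000, Col P: 111011, Corner: 1


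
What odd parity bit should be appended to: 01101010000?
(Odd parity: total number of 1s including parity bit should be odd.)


Number of 1s in data: 4
Parity bit: 1

1


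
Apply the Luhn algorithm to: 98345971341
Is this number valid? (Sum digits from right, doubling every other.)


Luhn sum = 62
62 mod 10 = 2

Invalid (Luhn sum mod 10 = 2)


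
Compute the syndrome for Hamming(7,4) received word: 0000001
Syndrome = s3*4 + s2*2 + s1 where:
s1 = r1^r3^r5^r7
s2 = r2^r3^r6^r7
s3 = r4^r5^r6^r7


s1=1, s2=1, s3=1

Syndrome = 7 (error at position 7)


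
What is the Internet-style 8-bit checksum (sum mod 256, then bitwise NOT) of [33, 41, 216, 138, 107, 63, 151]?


Sum = 749 mod 256 = 237
Complement = 18

18


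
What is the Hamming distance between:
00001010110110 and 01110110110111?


XOR: 01111100000001
Count of 1s: 6

6


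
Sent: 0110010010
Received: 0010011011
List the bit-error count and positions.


XOR: 0100001001

3 error(s) at position(s): 1, 6, 9


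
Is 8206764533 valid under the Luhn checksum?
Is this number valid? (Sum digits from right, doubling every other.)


Luhn sum = 48
48 mod 10 = 8

Invalid (Luhn sum mod 10 = 8)


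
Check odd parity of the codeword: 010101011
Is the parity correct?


Number of 1s: 5

Yes, parity is correct (5 ones)


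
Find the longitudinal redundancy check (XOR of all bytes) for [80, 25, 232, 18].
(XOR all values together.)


XOR chain: 80 ^ 25 ^ 232 ^ 18 = 179

179


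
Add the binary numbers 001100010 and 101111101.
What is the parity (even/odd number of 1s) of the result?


001100010 = 98
101111101 = 381
Sum = 479 = 111011111
1s count = 8

even parity (8 ones in 111011111)


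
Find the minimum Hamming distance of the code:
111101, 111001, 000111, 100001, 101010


Comparing all pairs, minimum distance: 1
Can detect 0 errors, correct 0 errors

1


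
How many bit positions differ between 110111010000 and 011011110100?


XOR: 101100100100
Count of 1s: 5

5


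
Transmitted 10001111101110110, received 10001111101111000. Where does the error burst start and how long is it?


XOR: 00000000000001110

Burst at position 13, length 3


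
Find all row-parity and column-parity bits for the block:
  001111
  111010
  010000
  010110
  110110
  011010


Row parities: 001101
Column parities: 011111

Row P: 001101, Col P: 011111, Corner: 1


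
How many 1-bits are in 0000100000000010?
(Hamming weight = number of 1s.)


Counting 1s in 0000100000000010

2


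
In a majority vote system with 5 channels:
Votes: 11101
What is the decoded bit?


Ones: 4 out of 5
Threshold: 3

1 (4/5 voted 1)


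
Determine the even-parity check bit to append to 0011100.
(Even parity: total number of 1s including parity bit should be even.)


Number of 1s in data: 3
Parity bit: 1

1


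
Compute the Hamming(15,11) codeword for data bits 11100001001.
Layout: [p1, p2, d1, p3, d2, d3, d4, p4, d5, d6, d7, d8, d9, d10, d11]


Parity bits: p1=1, p2=1, p3=0, p4=0

111011000001001


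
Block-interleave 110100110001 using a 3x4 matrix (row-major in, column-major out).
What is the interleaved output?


Matrix:
  1101
  0011
  0001
Read columns: 100100010111

100100010111


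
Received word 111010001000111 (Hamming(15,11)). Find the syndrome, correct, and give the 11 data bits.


Syndrome = 0: no error detected

Data: 11001000111 (no errors)


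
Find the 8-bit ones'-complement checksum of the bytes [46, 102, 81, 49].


Sum = 278 mod 256 = 22
Complement = 233

233


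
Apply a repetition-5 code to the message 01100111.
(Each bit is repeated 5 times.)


Each bit -> 5 copies

0000011111111110000000000111111111111111


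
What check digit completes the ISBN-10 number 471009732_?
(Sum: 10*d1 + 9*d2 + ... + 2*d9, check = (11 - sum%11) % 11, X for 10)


Weighted sum: 197
197 mod 11 = 10

Check digit: 1


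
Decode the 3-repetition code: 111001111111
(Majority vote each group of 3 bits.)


Groups: 111, 001, 111, 111
Majority votes: 1011

1011


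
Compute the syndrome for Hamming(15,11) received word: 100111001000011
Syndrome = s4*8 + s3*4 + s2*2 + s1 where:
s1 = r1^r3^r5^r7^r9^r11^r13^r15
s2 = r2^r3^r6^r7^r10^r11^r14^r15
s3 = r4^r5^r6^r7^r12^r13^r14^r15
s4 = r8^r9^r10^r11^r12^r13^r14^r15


s1=0, s2=1, s3=1, s4=1

Syndrome = 14 (error at position 14)


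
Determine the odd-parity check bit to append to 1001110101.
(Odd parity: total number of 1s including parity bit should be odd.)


Number of 1s in data: 6
Parity bit: 1

1


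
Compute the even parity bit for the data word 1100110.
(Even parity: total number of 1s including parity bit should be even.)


Number of 1s in data: 4
Parity bit: 0

0


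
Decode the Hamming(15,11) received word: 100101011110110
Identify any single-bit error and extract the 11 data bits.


Syndrome = 0: no error detected

Data: 00101110110 (no errors)


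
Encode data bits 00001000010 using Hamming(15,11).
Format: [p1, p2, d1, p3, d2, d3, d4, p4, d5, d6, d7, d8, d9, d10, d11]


Parity bits: p1=1, p2=1, p3=1, p4=0

110100001000010


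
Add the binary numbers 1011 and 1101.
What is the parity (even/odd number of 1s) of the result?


1011 = 11
1101 = 13
Sum = 24 = 11000
1s count = 2

even parity (2 ones in 11000)


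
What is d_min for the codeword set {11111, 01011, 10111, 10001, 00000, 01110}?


Comparing all pairs, minimum distance: 1
Can detect 0 errors, correct 0 errors

1


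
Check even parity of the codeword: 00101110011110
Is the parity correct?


Number of 1s: 8

Yes, parity is correct (8 ones)


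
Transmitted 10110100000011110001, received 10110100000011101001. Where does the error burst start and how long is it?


XOR: 00000000000000011000

Burst at position 15, length 2


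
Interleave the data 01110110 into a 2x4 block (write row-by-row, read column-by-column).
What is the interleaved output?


Matrix:
  0111
  0110
Read columns: 00111110

00111110


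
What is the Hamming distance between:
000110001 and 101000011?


XOR: 101110010
Count of 1s: 5

5


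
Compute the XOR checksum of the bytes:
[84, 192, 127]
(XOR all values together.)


XOR chain: 84 ^ 192 ^ 127 = 235

235


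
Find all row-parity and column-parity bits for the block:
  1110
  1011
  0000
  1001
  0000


Row parities: 11000
Column parities: 1100

Row P: 11000, Col P: 1100, Corner: 0


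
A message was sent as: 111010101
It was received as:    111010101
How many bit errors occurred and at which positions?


XOR: 000000000

0 errors (received matches sent)


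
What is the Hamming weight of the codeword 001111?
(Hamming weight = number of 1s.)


Counting 1s in 001111

4


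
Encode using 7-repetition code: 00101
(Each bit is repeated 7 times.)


Each bit -> 7 copies

00000000000000111111100000001111111


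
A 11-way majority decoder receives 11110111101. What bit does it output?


Ones: 9 out of 11
Threshold: 6

1 (9/11 voted 1)


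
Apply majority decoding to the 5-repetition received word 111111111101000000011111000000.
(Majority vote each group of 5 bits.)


Groups: 11111, 11111, 01000, 00001, 11110, 00000
Majority votes: 110010

110010


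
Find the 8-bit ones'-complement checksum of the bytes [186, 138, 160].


Sum = 484 mod 256 = 228
Complement = 27

27


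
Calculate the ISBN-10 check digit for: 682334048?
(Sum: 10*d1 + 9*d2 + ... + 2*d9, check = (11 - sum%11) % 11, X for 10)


Weighted sum: 235
235 mod 11 = 4

Check digit: 7


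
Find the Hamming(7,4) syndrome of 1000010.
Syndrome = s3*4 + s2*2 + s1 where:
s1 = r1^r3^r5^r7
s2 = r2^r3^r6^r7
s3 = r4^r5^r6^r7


s1=1, s2=1, s3=1

Syndrome = 7 (error at position 7)


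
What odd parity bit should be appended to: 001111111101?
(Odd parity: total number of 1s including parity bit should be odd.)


Number of 1s in data: 9
Parity bit: 0

0


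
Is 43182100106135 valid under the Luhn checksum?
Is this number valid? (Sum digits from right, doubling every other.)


Luhn sum = 43
43 mod 10 = 3

Invalid (Luhn sum mod 10 = 3)


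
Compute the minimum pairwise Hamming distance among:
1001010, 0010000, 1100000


Comparing all pairs, minimum distance: 3
Can detect 2 errors, correct 1 errors

3


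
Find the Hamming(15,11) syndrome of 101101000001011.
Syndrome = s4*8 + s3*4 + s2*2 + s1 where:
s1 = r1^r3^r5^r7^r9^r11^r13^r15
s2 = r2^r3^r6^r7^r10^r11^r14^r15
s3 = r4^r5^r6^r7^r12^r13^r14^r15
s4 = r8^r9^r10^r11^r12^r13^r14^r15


s1=1, s2=0, s3=1, s4=1

Syndrome = 13 (error at position 13)


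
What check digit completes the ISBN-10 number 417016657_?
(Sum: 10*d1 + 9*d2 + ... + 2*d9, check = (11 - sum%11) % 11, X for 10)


Weighted sum: 194
194 mod 11 = 7

Check digit: 4


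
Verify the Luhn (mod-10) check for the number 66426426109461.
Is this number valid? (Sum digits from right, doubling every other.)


Luhn sum = 55
55 mod 10 = 5

Invalid (Luhn sum mod 10 = 5)
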